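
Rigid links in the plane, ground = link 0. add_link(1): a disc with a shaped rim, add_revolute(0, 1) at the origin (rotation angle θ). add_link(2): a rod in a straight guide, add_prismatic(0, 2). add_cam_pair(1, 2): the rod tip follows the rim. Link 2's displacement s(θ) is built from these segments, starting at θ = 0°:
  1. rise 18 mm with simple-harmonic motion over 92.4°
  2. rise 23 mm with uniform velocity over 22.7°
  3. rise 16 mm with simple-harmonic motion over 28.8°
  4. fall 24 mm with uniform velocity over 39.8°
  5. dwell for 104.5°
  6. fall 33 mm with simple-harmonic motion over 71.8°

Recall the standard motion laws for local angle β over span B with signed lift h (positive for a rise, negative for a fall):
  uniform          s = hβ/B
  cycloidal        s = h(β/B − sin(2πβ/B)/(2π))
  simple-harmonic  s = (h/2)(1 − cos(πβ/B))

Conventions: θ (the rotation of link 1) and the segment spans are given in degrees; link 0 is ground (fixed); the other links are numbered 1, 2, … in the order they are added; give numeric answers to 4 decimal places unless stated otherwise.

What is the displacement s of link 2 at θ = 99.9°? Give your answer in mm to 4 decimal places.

segment 1 (0° to 92.4°, simple-harmonic, h = 18) is passed completely: s = 0.0000 + (18) = 18.0000
θ = 99.9° falls in segment 2 (92.4° to 115.1°, uniform, h = 23): β = 99.9 − 92.4 = 7.5°, B = 22.7°; Δs = 23·7.5/22.7 = 7.5991; s = 18.0000 + 7.5991 = 25.5991

25.5991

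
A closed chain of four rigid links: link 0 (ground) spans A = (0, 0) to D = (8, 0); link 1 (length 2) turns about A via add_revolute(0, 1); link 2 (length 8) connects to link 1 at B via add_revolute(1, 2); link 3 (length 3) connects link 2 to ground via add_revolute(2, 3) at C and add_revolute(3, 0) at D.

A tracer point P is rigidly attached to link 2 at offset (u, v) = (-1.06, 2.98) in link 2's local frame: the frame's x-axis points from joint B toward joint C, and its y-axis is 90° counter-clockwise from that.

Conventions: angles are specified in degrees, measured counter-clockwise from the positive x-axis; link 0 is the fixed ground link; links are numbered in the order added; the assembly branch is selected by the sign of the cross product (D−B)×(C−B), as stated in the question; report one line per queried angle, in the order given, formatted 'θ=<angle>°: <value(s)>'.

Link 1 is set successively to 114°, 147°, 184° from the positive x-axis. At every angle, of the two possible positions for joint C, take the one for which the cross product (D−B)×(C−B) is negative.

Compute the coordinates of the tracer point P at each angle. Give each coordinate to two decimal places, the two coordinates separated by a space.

A=(0,0), D=(8.00,0)
θ=114°: B = A + 2.00·(cos114°, sin114°) = (-0.8135, 1.8271)
θ=114°: |BD| = 9.0009
θ=114°: circle(B,8.00) ∩ circle(D,3.00): a=7.5557, h=2.6290
θ=114°:   candidates: C₊=(7.1186,2.8676) cross=23.663; C₋=(6.0513,-2.2809) cross=-23.663
θ=114°:   branch - wants cross < 0 → take C=(6.0513,-2.2809) (cross=-23.663)
θ=114°: ex = (C−B)/|BC| = (0.8581,-0.5135); ey = (0.5135,0.8581)
θ=114°: P = B + -1.06·ex + 2.98·ey = (-0.1928,4.9285)
θ=147°: B = A + 2.00·(cos147°, sin147°) = (-1.6773, 1.0893)
θ=147°: |BD| = 9.7385
θ=147°: circle(B,8.00) ∩ circle(D,3.00): a=7.6931, h=2.1946
θ=147°:   candidates: C₊=(6.2129,2.4097) cross=21.372; C₋=(5.7220,-1.9521) cross=-21.372
θ=147°:   branch - wants cross < 0 → take C=(5.7220,-1.9521) (cross=-21.372)
θ=147°: ex = (C−B)/|BC| = (0.9249,-0.3802); ey = (0.3802,0.9249)
θ=147°: P = B + -1.06·ex + 2.98·ey = (-1.5248,4.2485)
θ=184°: B = A + 2.00·(cos184°, sin184°) = (-1.9951, -0.1395)
θ=184°: |BD| = 9.9961
θ=184°: circle(B,8.00) ∩ circle(D,3.00): a=7.7491, h=1.9877
θ=184°:   candidates: C₊=(5.7255,1.9562) cross=19.870; C₋=(5.7810,-2.0189) cross=-19.870
θ=184°:   branch - wants cross < 0 → take C=(5.7810,-2.0189) (cross=-19.870)
θ=184°: ex = (C−B)/|BC| = (0.9720,-0.2349); ey = (0.2349,0.9720)
θ=184°: P = B + -1.06·ex + 2.98·ey = (-2.3254,3.0061)

θ=114°: -0.19 4.93
θ=147°: -1.52 4.25
θ=184°: -2.33 3.01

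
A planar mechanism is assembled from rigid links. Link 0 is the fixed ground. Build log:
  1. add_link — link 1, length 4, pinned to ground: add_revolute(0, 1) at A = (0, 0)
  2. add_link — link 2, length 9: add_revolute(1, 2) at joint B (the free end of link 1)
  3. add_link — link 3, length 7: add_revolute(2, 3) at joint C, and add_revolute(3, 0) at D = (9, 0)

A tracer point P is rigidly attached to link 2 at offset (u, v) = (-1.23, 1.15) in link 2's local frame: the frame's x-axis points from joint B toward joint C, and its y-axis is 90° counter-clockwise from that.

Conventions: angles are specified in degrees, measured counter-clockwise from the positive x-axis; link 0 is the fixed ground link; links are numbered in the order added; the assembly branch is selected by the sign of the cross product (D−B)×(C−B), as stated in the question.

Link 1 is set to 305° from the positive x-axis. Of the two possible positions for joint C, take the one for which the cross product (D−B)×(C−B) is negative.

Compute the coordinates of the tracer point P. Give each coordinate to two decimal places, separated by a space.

A=(0,0), D=(9.00,0)
B = A + 4.00·(cos305°, sin305°) = (2.2943, -3.2766)
|BD| = 7.4634
circle(B,9.00) ∩ circle(D,7.00): a=5.8755, h=6.8175
  candidates: C₊=(4.5803,5.4282) cross=50.882; C₋=(10.5663,-6.8225) cross=-50.882
  branch - wants cross < 0 → take C=(10.5663,-6.8225) (cross=-50.882)
ex = (C−B)/|BC| = (0.9191,-0.3940); ey = (0.3940,0.9191)
P = B + -1.23·ex + 1.15·ey = (1.6169,-1.7350)

1.62 -1.74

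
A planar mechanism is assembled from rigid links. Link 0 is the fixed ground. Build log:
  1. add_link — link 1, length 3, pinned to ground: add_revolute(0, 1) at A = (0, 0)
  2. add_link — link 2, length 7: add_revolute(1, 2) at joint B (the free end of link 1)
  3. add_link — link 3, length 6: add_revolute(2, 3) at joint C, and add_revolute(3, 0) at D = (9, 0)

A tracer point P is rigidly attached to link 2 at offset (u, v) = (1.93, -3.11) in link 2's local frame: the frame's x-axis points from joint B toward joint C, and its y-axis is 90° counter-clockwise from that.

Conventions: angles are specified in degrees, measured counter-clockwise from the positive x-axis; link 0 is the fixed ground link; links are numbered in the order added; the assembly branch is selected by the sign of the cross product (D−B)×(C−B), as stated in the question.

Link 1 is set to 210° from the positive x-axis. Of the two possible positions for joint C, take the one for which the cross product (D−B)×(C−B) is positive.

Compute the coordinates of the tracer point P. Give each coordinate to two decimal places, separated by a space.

A=(0,0), D=(9.00,0)
B = A + 3.00·(cos210°, sin210°) = (-2.5981, -1.5000)
|BD| = 11.6947
circle(B,7.00) ∩ circle(D,6.00): a=6.4031, h=2.8284
  candidates: C₊=(3.3894,2.1263) cross=33.077; C₋=(4.1150,-3.4837) cross=-33.077
  branch + wants cross > 0 → take C=(3.3894,2.1263) (cross=33.077)
ex = (C−B)/|BC| = (0.8554,0.5180); ey = (-0.5180,0.8554)
P = B + 1.93·ex + -3.11·ey = (0.6639,-3.1603)

0.66 -3.16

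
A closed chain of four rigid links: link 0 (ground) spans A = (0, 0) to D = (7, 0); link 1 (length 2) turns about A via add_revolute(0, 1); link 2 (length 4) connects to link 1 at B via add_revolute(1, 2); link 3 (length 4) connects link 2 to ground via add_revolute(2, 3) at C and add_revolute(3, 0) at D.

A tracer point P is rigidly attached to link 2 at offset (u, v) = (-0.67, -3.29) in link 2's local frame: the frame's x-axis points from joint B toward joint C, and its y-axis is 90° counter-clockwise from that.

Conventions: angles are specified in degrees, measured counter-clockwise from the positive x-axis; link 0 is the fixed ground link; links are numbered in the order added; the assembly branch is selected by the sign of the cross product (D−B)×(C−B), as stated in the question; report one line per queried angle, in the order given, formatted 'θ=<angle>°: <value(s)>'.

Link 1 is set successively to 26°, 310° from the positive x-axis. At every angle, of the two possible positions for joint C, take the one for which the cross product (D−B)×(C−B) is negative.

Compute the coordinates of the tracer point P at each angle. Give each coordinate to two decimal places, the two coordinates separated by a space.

A=(0,0), D=(7.00,0)
θ=26°: B = A + 2.00·(cos26°, sin26°) = (1.7976, 0.8767)
θ=26°: |BD| = 5.2758
θ=26°: circle(B,4.00) ∩ circle(D,4.00): a=2.6379, h=3.0069
θ=26°:   candidates: C₊=(4.8985,3.4035) cross=15.864; C₋=(3.8991,-2.5267) cross=-15.864
θ=26°:   branch - wants cross < 0 → take C=(3.8991,-2.5267) (cross=-15.864)
θ=26°: ex = (C−B)/|BC| = (0.5254,-0.8509); ey = (0.8509,0.5254)
θ=26°: P = B + -0.67·ex + -3.29·ey = (-1.3538,-0.2817)
θ=310°: B = A + 2.00·(cos310°, sin310°) = (1.2856, -1.5321)
θ=310°: |BD| = 5.9162
θ=310°: circle(B,4.00) ∩ circle(D,4.00): a=2.9581, h=2.6925
θ=310°:   candidates: C₊=(3.4455,1.8346) cross=15.929; C₋=(4.8400,-3.3667) cross=-15.929
θ=310°:   branch - wants cross < 0 → take C=(4.8400,-3.3667) (cross=-15.929)
θ=310°: ex = (C−B)/|BC| = (0.8886,-0.4586); ey = (0.4586,0.8886)
θ=310°: P = B + -0.67·ex + -3.29·ey = (-0.8188,-4.1483)

θ=26°: -1.35 -0.28
θ=310°: -0.82 -4.15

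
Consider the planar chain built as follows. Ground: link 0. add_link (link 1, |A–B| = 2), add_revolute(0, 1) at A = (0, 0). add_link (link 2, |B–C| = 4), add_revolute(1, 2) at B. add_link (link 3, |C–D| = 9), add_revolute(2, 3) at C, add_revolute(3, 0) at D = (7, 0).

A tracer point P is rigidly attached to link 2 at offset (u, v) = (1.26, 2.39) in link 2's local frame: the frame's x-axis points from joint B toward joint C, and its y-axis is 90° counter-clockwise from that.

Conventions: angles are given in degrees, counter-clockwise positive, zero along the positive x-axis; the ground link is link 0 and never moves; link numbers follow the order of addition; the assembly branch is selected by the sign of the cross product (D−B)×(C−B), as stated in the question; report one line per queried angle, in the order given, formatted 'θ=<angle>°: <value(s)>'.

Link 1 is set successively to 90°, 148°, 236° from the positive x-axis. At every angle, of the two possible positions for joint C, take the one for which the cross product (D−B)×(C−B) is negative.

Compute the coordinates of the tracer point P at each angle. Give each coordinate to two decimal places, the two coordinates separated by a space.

A=(0,0), D=(7.00,0)
θ=90°: B = A + 2.00·(cos90°, sin90°) = (0.0000, 2.0000)
θ=90°: |BD| = 7.2801
θ=90°: circle(B,4.00) ∩ circle(D,9.00): a=-0.8242, h=3.9142
θ=90°:   candidates: C₊=(0.2829,5.9900) cross=28.496; C₋=(-1.8678,-1.5372) cross=-28.496
θ=90°:   branch - wants cross < 0 → take C=(-1.8678,-1.5372) (cross=-28.496)
θ=90°: ex = (C−B)/|BC| = (-0.4669,-0.8843); ey = (0.8843,-0.4669)
θ=90°: P = B + 1.26·ex + 2.39·ey = (1.5251,-0.2302)
θ=148°: B = A + 2.00·(cos148°, sin148°) = (-1.6961, 1.0598)
θ=148°: |BD| = 8.7604
θ=148°: circle(B,4.00) ∩ circle(D,9.00): a=0.6704, h=3.9434
θ=148°:   candidates: C₊=(-0.5536,4.8932) cross=34.546; C₋=(-1.5077,-2.9357) cross=-34.546
θ=148°:   branch - wants cross < 0 → take C=(-1.5077,-2.9357) (cross=-34.546)
θ=148°: ex = (C−B)/|BC| = (0.0471,-0.9989); ey = (0.9989,0.0471)
θ=148°: P = B + 1.26·ex + 2.39·ey = (0.7506,-0.0862)
θ=236°: B = A + 2.00·(cos236°, sin236°) = (-1.1184, -1.6581)
θ=236°: |BD| = 8.2860
θ=236°: circle(B,4.00) ∩ circle(D,9.00): a=0.2207, h=3.9939
θ=236°:   candidates: C₊=(-1.7014,2.2992) cross=33.093; C₋=(-0.1029,-5.5270) cross=-33.093
θ=236°:   branch - wants cross < 0 → take C=(-0.1029,-5.5270) (cross=-33.093)
θ=236°: ex = (C−B)/|BC| = (0.2539,-0.9672); ey = (0.9672,0.2539)
θ=236°: P = B + 1.26·ex + 2.39·ey = (1.5132,-2.2701)

θ=90°: 1.53 -0.23
θ=148°: 0.75 -0.09
θ=236°: 1.51 -2.27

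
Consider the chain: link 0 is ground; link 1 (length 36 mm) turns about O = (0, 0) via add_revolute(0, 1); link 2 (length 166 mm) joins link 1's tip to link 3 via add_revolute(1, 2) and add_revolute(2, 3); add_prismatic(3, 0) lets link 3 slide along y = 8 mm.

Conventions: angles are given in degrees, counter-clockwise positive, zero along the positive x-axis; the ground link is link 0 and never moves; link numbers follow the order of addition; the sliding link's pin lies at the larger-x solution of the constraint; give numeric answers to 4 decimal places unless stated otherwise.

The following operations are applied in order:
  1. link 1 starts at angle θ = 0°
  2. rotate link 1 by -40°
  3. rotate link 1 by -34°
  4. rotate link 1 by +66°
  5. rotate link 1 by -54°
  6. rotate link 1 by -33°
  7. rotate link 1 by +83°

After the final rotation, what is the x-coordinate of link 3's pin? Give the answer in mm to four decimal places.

geometry: r = 36 mm, L = 166 mm, e = 8 mm; θ starts at 0°
rotate link 1 by -40°: θ ← 0° -40° = -40°
rotate link 1 by -34°: θ ← -40° -34° = -74°
rotate link 1 by +66°: θ ← -74° +66° = -8°
rotate link 1 by -54°: θ ← -8° -54° = -62°
rotate link 1 by -33°: θ ← -62° -33° = -95°
rotate link 1 by +83°: θ ← -95° +83° = -12°
crank pin P = (r cos θ, r sin θ) = (35.213314, -7.484821)
h = r sin θ − e = -7.484821 − 8 = -15.484821
x = r cos θ + √(L² − h²) = 35.213314 + 165.276194 = 200.489508

200.4895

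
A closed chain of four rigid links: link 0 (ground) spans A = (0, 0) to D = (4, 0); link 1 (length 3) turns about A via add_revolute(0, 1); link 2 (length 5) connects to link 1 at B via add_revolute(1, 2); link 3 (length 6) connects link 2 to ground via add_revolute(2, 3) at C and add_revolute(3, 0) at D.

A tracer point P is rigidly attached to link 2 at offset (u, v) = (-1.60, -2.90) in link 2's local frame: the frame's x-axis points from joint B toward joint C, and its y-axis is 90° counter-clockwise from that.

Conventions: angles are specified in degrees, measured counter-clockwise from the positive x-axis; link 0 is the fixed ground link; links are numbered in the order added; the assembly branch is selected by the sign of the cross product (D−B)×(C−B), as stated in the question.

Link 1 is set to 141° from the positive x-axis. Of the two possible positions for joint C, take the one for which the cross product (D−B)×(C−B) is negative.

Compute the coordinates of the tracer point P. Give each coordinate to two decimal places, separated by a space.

A=(0,0), D=(4.00,0)
B = A + 3.00·(cos141°, sin141°) = (-2.3314, 1.8880)
|BD| = 6.6069
circle(B,5.00) ∩ circle(D,6.00): a=2.4710, h=4.3467
  candidates: C₊=(1.2786,5.3474) cross=28.719; C₋=(-1.2056,-2.9836) cross=-28.719
  branch - wants cross < 0 → take C=(-1.2056,-2.9836) (cross=-28.719)
ex = (C−B)/|BC| = (0.2252,-0.9743); ey = (0.9743,0.2252)
P = B + -1.60·ex + -2.90·ey = (-5.5172,2.7939)

-5.52 2.79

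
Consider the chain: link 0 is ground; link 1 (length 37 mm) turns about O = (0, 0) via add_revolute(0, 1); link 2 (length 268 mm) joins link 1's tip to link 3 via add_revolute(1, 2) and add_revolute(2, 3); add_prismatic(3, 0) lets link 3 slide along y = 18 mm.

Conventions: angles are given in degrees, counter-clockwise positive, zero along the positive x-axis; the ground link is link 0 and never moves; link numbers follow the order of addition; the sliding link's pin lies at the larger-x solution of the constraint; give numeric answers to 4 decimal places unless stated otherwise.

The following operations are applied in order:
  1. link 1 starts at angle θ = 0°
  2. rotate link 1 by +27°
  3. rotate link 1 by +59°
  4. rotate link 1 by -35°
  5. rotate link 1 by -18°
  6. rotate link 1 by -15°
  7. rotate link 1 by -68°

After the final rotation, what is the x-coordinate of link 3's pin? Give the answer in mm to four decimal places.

geometry: r = 37 mm, L = 268 mm, e = 18 mm; θ starts at 0°
rotate link 1 by +27°: θ ← 0° +27° = 27°
rotate link 1 by +59°: θ ← 27° +59° = 86°
rotate link 1 by -35°: θ ← 86° -35° = 51°
rotate link 1 by -18°: θ ← 51° -18° = 33°
rotate link 1 by -15°: θ ← 33° -15° = 18°
rotate link 1 by -68°: θ ← 18° -68° = -50°
crank pin P = (r cos θ, r sin θ) = (23.783142, -28.343644)
h = r sin θ − e = -28.343644 − 18 = -46.343644
x = r cos θ + √(L² − h²) = 23.783142 + 263.962624 = 287.745765

287.7458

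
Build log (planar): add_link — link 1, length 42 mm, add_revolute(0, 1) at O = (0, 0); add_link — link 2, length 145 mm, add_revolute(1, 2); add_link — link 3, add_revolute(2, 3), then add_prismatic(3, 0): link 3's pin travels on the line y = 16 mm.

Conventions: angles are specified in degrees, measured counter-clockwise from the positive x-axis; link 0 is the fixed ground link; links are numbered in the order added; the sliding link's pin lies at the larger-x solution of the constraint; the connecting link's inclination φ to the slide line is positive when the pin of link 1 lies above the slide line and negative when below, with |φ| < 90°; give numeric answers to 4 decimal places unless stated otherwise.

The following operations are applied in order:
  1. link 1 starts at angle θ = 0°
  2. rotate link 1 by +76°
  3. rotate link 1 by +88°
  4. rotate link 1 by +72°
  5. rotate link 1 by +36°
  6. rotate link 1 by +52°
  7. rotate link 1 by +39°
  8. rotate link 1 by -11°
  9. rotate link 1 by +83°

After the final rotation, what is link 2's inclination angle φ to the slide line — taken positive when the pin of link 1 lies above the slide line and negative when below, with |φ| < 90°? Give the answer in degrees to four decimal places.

geometry: r = 42 mm, L = 145 mm, e = 16 mm; θ starts at 0°
rotate link 1 by +76°: θ ← 0° +76° = 76°
rotate link 1 by +88°: θ ← 76° +88° = 164°
rotate link 1 by +72°: θ ← 164° +72° = 236°
rotate link 1 by +36°: θ ← 236° +36° = 272°
rotate link 1 by +52°: θ ← 272° +52° = 324°
rotate link 1 by +39°: θ ← 324° +39° = 363°
rotate link 1 by -11°: θ ← 363° -11° = 352°
rotate link 1 by +83°: θ ← 352° +83° = 435°
h = r sin θ − e = 40.568885 − 16 = 24.568885
sin φ = h / L = 24.568885 / 145 = 0.16944058
φ = arcsin(0.16944058) = 9.755295°

9.7553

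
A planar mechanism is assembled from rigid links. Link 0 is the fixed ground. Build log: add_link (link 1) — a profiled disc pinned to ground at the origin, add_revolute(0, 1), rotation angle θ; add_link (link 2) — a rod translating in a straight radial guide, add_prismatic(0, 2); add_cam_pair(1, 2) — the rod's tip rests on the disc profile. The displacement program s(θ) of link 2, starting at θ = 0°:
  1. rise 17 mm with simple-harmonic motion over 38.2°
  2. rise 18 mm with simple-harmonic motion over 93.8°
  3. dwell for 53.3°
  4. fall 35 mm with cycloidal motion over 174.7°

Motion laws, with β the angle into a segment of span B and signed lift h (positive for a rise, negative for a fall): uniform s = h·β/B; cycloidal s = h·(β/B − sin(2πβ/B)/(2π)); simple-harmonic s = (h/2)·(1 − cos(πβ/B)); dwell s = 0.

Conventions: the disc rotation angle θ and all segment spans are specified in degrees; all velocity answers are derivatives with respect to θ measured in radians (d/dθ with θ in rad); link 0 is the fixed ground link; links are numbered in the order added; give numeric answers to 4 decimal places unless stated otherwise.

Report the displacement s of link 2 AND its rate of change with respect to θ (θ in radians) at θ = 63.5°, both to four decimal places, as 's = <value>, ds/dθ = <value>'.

seg 1 [0°–38.2°] simple-harmonic, h=17: full span → s += 17 → s = 17.0000
seg 2 [38.2°–132°] simple-harmonic, h=18: θ=63.5° here. β=25.3, B=93.8. 18/2·(1 − cos(π·0.2697)) = 3.0423 → s = 20.0423
velocity in seg [38.2°–132°] (simple-harmonic), θ in radians: β = 25.3° = 0.4416 rad, B = 93.8° = 1.6371 rad; ds/dθ = (πh/(2B)) sin(πβ/B) = (π·18/(2·1.6371)) sin(π·0.2697) = 12.945059 mm/rad

s = 20.0423, ds/dθ = 12.9451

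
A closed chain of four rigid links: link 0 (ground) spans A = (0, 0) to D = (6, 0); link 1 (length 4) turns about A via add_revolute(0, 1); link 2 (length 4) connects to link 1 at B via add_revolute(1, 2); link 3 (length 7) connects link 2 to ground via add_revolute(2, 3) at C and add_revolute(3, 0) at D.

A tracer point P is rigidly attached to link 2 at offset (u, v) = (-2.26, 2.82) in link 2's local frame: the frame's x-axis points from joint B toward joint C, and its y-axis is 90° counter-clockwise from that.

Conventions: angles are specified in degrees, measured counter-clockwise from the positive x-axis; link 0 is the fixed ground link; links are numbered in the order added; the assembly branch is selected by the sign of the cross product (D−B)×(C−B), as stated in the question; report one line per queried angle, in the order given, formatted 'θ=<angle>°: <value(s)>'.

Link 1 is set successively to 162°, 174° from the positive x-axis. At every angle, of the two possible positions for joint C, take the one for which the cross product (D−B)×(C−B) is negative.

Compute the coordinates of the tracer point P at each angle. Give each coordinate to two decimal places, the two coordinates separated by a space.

A=(0,0), D=(6.00,0)
θ=162°: B = A + 4.00·(cos162°, sin162°) = (-3.8042, 1.2361)
θ=162°: |BD| = 9.8818
θ=162°: circle(B,4.00) ∩ circle(D,7.00): a=3.2712, h=2.3020
θ=162°:   candidates: C₊=(-0.2708,3.1108) cross=22.748; C₋=(-0.8467,-1.4571) cross=-22.748
θ=162°:   branch - wants cross < 0 → take C=(-0.8467,-1.4571) (cross=-22.748)
θ=162°: ex = (C−B)/|BC| = (0.7394,-0.6733); ey = (0.6733,0.7394)
θ=162°: P = B + -2.26·ex + 2.82·ey = (-3.5766,4.8428)
θ=174°: B = A + 4.00·(cos174°, sin174°) = (-3.9781, 0.4181)
θ=174°: |BD| = 9.9868
θ=174°: circle(B,4.00) ∩ circle(D,7.00): a=3.3412, h=2.1991
θ=174°:   candidates: C₊=(-0.5477,2.4754) cross=21.962; C₋=(-0.7318,-1.9189) cross=-21.962
θ=174°:   branch - wants cross < 0 → take C=(-0.7318,-1.9189) (cross=-21.962)
θ=174°: ex = (C−B)/|BC| = (0.8116,-0.5843); ey = (0.5843,0.8116)
θ=174°: P = B + -2.26·ex + 2.82·ey = (-4.1646,4.0272)

θ=162°: -3.58 4.84
θ=174°: -4.16 4.03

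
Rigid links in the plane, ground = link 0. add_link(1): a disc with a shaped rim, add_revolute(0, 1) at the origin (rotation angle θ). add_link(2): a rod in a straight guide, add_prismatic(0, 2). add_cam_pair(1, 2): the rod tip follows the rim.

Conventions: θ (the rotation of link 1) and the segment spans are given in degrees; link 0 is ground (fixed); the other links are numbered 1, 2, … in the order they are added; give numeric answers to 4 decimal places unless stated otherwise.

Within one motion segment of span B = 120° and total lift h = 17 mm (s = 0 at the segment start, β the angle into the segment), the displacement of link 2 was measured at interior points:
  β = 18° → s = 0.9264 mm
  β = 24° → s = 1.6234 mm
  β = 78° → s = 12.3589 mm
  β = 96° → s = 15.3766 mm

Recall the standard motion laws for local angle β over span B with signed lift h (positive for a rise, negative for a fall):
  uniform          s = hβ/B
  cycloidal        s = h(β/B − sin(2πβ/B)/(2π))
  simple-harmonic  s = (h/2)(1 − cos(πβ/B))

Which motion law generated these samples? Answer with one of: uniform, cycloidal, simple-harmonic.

candidates at β/B = r: uniform s = h·r (linear in β); cycloidal s = h·(r − sin(2πr)/(2π)); simple-harmonic s = (h/2)(1 − cos(πr))
β=18°: printed 0.9264 | uniform 2.5500, cycloidal 0.3611, simple-harmonic 0.9264
β=24°: printed 1.6234 | uniform 3.4000, cycloidal 0.8268, simple-harmonic 1.6234
β=78°: printed 12.3589 | uniform 11.0500, cycloidal 13.2389, simple-harmonic 12.3589
β=96°: printed 15.3766 | uniform 13.6000, cycloidal 16.1732, simple-harmonic 15.3766
only one law matches every sample → simple-harmonic

simple-harmonic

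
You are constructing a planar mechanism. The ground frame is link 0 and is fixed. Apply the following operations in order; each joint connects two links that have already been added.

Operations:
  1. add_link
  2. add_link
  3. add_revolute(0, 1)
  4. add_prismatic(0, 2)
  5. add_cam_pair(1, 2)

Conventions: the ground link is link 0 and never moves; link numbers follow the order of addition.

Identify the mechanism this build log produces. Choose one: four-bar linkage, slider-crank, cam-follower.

links: 3 (incl. ground); joints: 1 revolute, 1 prismatic, 1 higher (cam) pair, forming one closed loop
3 links, revolute + prismatic + higher pair in one loop → cam-follower

cam-follower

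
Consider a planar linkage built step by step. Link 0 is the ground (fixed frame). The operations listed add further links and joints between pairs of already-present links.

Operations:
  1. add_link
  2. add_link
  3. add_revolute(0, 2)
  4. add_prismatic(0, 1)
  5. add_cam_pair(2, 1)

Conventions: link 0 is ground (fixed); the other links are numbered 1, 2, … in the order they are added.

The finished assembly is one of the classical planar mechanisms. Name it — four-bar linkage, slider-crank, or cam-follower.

links: 3 (incl. ground); joints: 1 revolute, 1 prismatic, 1 higher (cam) pair, forming one closed loop
3 links, revolute + prismatic + higher pair in one loop → cam-follower

cam-follower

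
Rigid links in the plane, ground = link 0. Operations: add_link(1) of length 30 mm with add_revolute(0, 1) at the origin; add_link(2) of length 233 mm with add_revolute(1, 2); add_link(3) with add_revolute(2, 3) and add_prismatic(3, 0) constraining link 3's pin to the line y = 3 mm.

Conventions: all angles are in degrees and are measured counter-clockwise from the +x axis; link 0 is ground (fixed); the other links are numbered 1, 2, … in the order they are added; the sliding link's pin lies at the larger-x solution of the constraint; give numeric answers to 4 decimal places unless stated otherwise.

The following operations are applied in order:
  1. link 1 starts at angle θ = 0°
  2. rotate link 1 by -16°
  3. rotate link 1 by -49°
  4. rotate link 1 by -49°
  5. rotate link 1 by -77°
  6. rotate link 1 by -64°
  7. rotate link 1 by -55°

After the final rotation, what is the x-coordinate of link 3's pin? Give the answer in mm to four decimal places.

geometry: r = 30 mm, L = 233 mm, e = 3 mm; θ starts at 0°
rotate link 1 by -16°: θ ← 0° -16° = -16°
rotate link 1 by -49°: θ ← -16° -49° = -65°
rotate link 1 by -49°: θ ← -65° -49° = -114°
rotate link 1 by -77°: θ ← -114° -77° = -191°
rotate link 1 by -64°: θ ← -191° -64° = -255°
rotate link 1 by -55°: θ ← -255° -55° = -310°
crank pin P = (r cos θ, r sin θ) = (19.283628, 22.981333)
h = r sin θ − e = 22.981333 − 3 = 19.981333
x = r cos θ + √(L² − h²) = 19.283628 + 232.141651 = 251.425280

251.4253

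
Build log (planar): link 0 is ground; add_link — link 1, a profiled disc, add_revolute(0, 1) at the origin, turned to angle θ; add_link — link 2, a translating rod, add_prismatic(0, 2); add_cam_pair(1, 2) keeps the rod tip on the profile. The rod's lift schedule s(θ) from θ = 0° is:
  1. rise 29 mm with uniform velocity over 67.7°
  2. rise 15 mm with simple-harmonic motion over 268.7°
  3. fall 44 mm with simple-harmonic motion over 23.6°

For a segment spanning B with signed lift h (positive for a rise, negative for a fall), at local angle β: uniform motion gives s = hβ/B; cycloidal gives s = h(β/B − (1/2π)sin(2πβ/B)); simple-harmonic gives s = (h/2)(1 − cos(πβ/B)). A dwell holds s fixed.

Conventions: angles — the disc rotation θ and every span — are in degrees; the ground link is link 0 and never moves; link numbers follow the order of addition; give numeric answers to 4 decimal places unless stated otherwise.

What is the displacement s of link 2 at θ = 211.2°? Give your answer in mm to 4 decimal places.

seg 1 [0°–67.7°] uniform, h=29: full span → s += 29 → s = 29.0000
seg 2 [67.7°–336.4°] simple-harmonic, h=15: θ=211.2° here. β=143.5, B=268.7. 15/2·(1 − cos(π·0.5341)) = 8.3008 → s = 37.3008

37.3008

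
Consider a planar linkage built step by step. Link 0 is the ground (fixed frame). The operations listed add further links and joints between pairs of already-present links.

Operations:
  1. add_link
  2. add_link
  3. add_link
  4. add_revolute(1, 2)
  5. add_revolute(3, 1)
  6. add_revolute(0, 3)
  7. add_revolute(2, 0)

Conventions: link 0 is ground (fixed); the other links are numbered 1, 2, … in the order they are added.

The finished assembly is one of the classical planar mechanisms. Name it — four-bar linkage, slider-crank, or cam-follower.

links: 4 (incl. ground); joints: 4 revolute, 0 prismatic, 0 higher (cam) pair, forming one closed loop
4 links in a single 4R loop → four-bar linkage

four-bar linkage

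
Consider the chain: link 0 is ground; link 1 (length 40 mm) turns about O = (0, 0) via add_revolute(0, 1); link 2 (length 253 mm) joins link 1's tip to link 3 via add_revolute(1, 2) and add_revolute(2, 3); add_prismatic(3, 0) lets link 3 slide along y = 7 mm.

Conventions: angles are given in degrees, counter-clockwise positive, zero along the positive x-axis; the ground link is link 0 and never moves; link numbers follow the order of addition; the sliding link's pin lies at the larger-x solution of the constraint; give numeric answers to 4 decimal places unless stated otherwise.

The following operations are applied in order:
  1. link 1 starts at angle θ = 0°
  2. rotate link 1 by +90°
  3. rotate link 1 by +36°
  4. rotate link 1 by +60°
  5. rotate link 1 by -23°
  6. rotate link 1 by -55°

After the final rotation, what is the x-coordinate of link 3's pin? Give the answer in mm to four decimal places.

geometry: r = 40 mm, L = 253 mm, e = 7 mm; θ starts at 0°
rotate link 1 by +90°: θ ← 0° +90° = 90°
rotate link 1 by +36°: θ ← 90° +36° = 126°
rotate link 1 by +60°: θ ← 126° +60° = 186°
rotate link 1 by -23°: θ ← 186° -23° = 163°
rotate link 1 by -55°: θ ← 163° -55° = 108°
crank pin P = (r cos θ, r sin θ) = (-12.360680, 38.042261)
h = r sin θ − e = 38.042261 − 7 = 31.042261
x = r cos θ + √(L² − h²) = -12.360680 + 251.088387 = 238.727707

238.7277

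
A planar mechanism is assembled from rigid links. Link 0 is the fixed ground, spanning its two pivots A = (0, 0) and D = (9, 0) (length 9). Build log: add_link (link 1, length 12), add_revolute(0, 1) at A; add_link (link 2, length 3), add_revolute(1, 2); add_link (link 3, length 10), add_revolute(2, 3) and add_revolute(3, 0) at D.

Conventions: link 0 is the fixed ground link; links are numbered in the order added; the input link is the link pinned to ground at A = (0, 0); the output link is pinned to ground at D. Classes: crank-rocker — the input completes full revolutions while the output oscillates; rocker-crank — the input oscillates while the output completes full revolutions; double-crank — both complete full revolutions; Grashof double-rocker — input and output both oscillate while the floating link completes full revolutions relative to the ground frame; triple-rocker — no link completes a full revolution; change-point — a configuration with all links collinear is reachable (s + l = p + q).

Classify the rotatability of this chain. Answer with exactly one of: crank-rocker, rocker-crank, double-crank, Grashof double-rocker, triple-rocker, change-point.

lengths: ground=9, input=12, coupler=3, output=10
sorted: s=3 (shortest), l=12 (longest), p+q=19
s + l = 15 vs p + q = 19
s + l < p + q (Grashof) with shortest = coupler link → Grashof double-rocker

Grashof double-rocker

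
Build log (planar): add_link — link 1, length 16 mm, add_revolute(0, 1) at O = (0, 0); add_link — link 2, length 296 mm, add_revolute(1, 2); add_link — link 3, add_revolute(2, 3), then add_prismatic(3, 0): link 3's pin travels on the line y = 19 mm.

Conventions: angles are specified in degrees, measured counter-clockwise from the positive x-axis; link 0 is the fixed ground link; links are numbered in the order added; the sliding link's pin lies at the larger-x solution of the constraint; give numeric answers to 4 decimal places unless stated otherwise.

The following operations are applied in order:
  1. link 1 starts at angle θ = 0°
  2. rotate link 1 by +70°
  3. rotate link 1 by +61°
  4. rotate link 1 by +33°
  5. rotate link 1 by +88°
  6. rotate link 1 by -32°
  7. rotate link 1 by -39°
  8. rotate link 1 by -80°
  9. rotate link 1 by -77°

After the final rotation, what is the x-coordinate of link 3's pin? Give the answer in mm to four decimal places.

geometry: r = 16 mm, L = 296 mm, e = 19 mm; θ starts at 0°
rotate link 1 by +70°: θ ← 0° +70° = 70°
rotate link 1 by +61°: θ ← 70° +61° = 131°
rotate link 1 by +33°: θ ← 131° +33° = 164°
rotate link 1 by +88°: θ ← 164° +88° = 252°
rotate link 1 by -32°: θ ← 252° -32° = 220°
rotate link 1 by -39°: θ ← 220° -39° = 181°
rotate link 1 by -80°: θ ← 181° -80° = 101°
rotate link 1 by -77°: θ ← 101° -77° = 24°
crank pin P = (r cos θ, r sin θ) = (14.616727, 6.507786)
h = r sin θ − e = 6.507786 − 19 = -12.492214
x = r cos θ + √(L² − h²) = 14.616727 + 295.736275 = 310.353003

310.3530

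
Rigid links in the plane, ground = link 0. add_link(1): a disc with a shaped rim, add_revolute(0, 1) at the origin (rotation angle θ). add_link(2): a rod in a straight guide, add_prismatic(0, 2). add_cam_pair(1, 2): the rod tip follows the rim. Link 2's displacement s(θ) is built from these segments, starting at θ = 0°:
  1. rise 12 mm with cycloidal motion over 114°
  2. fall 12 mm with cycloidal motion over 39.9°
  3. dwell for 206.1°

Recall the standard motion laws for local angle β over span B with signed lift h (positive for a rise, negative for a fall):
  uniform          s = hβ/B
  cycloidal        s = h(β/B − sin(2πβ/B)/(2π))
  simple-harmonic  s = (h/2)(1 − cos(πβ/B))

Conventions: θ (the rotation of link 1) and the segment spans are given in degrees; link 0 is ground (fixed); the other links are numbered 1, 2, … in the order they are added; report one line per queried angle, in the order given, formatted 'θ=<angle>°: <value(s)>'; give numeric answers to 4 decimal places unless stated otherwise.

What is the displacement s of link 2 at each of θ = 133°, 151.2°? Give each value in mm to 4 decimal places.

segment 1 (0° to 114°, cycloidal, h = 12) is passed completely: s = 0.0000 + (12) = 12.0000
θ = 133° falls in segment 2 (114° to 153.9°, cycloidal, h = -12): β = 133 − 114 = 19°, B = 39.9°; Δs = -12·(0.4762 − sin(2π·0.4762)/(2π)) = -5.4296; s = 12.0000 − 5.4296 = 6.5704
θ = 151.2° falls in segment 2 (114° to 153.9°, cycloidal, h = -12): β = 151.2 − 114 = 37.2°, B = 39.9°; Δs = -12·(0.9323 − sin(2π·0.9323)/(2π)) = -11.9758; s = 12.0000 − 11.9758 = 0.0242

θ=133°: 6.5704
θ=151.2°: 0.0242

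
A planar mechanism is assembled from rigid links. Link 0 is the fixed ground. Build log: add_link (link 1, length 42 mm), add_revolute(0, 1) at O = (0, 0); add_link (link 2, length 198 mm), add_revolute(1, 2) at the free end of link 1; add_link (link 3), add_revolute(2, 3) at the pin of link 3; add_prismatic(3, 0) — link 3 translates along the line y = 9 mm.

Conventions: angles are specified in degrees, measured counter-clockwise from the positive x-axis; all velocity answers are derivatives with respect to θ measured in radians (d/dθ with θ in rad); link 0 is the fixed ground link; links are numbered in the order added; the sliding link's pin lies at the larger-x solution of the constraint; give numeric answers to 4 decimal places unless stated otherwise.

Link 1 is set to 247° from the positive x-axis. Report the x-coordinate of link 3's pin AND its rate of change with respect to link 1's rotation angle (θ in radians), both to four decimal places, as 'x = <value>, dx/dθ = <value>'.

geometry: r = 42 mm, L = 198 mm, e = 9 mm
crank pin P = (r cos θ, r sin θ) = (-16.410707, -38.661204)
h = r sin θ − e = -38.661204 − 9 = -47.661204
x = r cos θ + √(L² − h²) = -16.410707 + 192.178068 = 175.767360
dx/dθ = −r sin θ − h·r cos θ/√(L² − h²) (θ in radians; h = -47.661204) = 34.591259

x = 175.7674, dx/dθ = 34.5913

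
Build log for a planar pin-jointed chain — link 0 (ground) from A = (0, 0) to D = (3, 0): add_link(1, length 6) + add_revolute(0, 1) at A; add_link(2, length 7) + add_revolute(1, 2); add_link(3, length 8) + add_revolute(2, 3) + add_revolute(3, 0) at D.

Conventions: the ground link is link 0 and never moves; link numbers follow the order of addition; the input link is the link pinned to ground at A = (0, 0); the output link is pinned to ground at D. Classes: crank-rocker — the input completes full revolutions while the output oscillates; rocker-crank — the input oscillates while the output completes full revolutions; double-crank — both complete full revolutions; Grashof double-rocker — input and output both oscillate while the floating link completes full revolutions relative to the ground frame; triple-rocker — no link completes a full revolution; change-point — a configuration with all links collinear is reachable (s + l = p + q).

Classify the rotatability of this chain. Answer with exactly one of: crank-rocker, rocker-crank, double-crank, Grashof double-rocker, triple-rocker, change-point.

lengths: ground=3, input=6, coupler=7, output=8
sorted: s=3 (shortest), l=8 (longest), p+q=13
s + l = 11 vs p + q = 13
s + l < p + q (Grashof) with shortest = ground link → double-crank

double-crank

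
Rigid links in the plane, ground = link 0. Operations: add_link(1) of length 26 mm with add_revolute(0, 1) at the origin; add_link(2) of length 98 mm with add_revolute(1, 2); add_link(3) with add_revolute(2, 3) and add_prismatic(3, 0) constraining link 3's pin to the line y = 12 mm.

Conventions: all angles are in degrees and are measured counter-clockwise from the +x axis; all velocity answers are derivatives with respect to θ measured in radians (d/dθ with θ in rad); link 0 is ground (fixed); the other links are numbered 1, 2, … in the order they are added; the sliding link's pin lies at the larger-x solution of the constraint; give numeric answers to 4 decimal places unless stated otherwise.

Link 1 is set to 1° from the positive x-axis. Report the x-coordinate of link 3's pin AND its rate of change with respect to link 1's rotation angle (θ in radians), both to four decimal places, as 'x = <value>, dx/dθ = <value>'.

geometry: r = 26 mm, L = 98 mm, e = 12 mm
crank pin P = (r cos θ, r sin θ) = (25.996040, 0.453763)
h = r sin θ − e = 0.453763 − 12 = -11.546237
x = r cos θ + √(L² − h²) = 25.996040 + 97.317441 = 123.313481
dx/dθ = −r sin θ − h·r cos θ/√(L² − h²) (θ in radians; h = -11.546237) = 2.630540

x = 123.3135, dx/dθ = 2.6305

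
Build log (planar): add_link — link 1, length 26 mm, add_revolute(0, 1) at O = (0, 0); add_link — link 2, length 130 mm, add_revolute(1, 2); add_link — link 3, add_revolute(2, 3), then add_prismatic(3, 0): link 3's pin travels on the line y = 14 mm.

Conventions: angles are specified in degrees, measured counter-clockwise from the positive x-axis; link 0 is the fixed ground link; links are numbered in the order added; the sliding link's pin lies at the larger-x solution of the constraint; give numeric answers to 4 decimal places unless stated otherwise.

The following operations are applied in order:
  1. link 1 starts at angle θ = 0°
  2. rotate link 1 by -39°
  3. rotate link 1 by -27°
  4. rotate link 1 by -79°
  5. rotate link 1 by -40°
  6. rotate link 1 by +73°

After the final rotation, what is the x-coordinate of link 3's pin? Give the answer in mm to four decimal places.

geometry: r = 26 mm, L = 130 mm, e = 14 mm; θ starts at 0°
rotate link 1 by -39°: θ ← 0° -39° = -39°
rotate link 1 by -27°: θ ← -39° -27° = -66°
rotate link 1 by -79°: θ ← -66° -79° = -145°
rotate link 1 by -40°: θ ← -145° -40° = -185°
rotate link 1 by +73°: θ ← -185° +73° = -112°
crank pin P = (r cos θ, r sin θ) = (-9.739771, -24.106780)
h = r sin θ − e = -24.106780 − 14 = -38.106780
x = r cos θ + √(L² − h²) = -9.739771 + 124.289474 = 114.549702

114.5497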